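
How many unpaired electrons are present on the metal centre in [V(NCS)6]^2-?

1

Each isothiocyanate is −1; balancing the −2 overall charge requires V(IV).
Group 5 minus oxidation state 4 gives a d¹ configuration.
In an octahedral field the d¹ configuration is t₂g¹e_g⁰ (only one arrangement possible), giving 1 unpaired electron.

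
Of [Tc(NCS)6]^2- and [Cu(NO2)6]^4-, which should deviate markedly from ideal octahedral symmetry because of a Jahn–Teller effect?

[Tc(NCS)6]^2-: Each isothiocyanate is −1; balancing the −2 overall charge requires Tc(IV). Group 7 minus oxidation state 4 gives a d³ configuration. The d³ configuration leaves the e_g set evenly filled (or empty) — no strong Jahn–Teller driving force.
[Cu(NO2)6]^4-: Summing ligand charges against the −4 overall charge gives an oxidation state of +2 for copper. Copper is a group-11 element; Cu(II) is therefore d⁹. The t₂g⁶e_g³ configuration has an unevenly filled e_g set; the Jahn–Teller theorem predicts a tetragonal distortion (typically axial elongation) to lift the degeneracy.

[Cu(NO2)6]^4-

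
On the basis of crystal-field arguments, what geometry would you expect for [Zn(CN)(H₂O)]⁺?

linear

Ligand charges: each cyanide is −1; water is neutral. With an overall charge of +1 the zinc centre must be in the +2 oxidation state.
Group 12 minus oxidation state 2 gives a d¹⁰ configuration.
Coordination number: 2.
A d¹⁰ ion with only two ligands adopts a linear arrangement (sp hybridisation; no CFSE preference).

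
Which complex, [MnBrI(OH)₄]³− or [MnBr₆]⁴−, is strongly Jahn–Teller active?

[MnBrI(OH)₄]³−

[MnBrI(OH)₄]³−: Summing ligand charges against the −3 overall charge gives an oxidation state of +3 for manganese. Group 7 minus oxidation state 3 gives a d⁴ configuration. Bromide, hydroxide, and iodide are weak-field ligands for a first-row metal, so the complex is high-spin. The t₂g³e_g¹ (high-spin) configuration has an unevenly filled e_g set; the Jahn–Teller theorem predicts a tetragonal distortion (typically axial elongation) to lift the degeneracy.
[MnBr₆]⁴−: Summing ligand charges against the −4 overall charge gives an oxidation state of +2 for manganese. Mn sits in group 7, so the d-electron count is 7 − 2 = 5. Bromide is a weak-field ligand for a first-row metal, so the complex is high-spin. The d⁵ configuration leaves the e_g set evenly filled (or empty) — no strong Jahn–Teller driving force.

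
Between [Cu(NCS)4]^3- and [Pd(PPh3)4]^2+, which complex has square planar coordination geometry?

[Pd(PPh3)4]^2+

For [Cu(NCS)4]^3-: Summing ligand charges against the −3 overall charge gives an oxidation state of +1 for copper. Group 11 minus oxidation state 1 gives a d¹⁰ configuration. A d¹⁰ ion has no crystal-field stabilisation preference between square planar and tetrahedral, so four ligands adopt the sterically favoured tetrahedral geometry. → tetrahedral.
For [Pd(PPh3)4]^2+: Summing ligand charges against the +2 overall charge gives an oxidation state of +2 for palladium. Palladium is a group-10 element; Pd(II) is therefore d⁸. A 4d d⁸ ion has a large crystal-field splitting; square planar leaves the high-energy d_{x²−y²} orbital empty and maximises CFSE. → square planar.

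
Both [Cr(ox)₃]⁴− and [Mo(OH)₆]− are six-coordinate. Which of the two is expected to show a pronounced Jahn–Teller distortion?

[Cr(ox)₃]⁴−

[Cr(ox)₃]⁴−: Each oxalate is −2; balancing the −4 overall charge requires Cr(II). Group 6 minus oxidation state 2 gives a d⁴ configuration. Oxalate is a weak-field ligand for a first-row metal, so the complex is high-spin. The t₂g³e_g¹ (high-spin) configuration has an unevenly filled e_g set; the Jahn–Teller theorem predicts a tetragonal distortion (typically axial elongation) to lift the degeneracy.
[Mo(OH)₆]−: Ligand charges: each hydroxide is −1. With an overall charge of −1 the molybdenum centre must be in the +5 oxidation state. Group 6 minus oxidation state 5 gives a d¹ configuration. The d¹ configuration leaves the e_g set evenly filled (or empty) — no strong Jahn–Teller driving force.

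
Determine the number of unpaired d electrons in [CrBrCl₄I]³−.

3 unpaired electrons

Summing ligand charges against the −3 overall charge gives an oxidation state of +3 for chromium.
Chromium is a group-6 element; Cr(III) is therefore d³.
In an octahedral field the d³ configuration is t₂g³e_g⁰ (only one arrangement possible), giving 3 unpaired electrons.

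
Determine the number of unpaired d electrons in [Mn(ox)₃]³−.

Summing ligand charges against the −3 overall charge gives an oxidation state of +3 for manganese.
Group 7 minus oxidation state 3 gives a d⁴ configuration.
Counting donor atoms: 3×oxalate (bidentate) → 6 donors. Coordination number = 6.
The spin state decides the count: Oxalate is a weak-field ligand for a first-row metal, so the complex is high-spin.
An octahedral high-spin d⁴ ion is t₂g³e_g¹, giving 4 unpaired electrons.

4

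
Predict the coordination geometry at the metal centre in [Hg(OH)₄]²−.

tetrahedral

Ligand charges: each hydroxide is −1. With an overall charge of −2 the mercury centre must be in the +2 oxidation state.
Hg sits in group 12, so the d-electron count is 12 − 2 = 10.
With 4 monodentate ligands the coordination number is 4.
A d¹⁰ ion has no crystal-field stabilisation preference between square planar and tetrahedral, so four ligands adopt the sterically favoured tetrahedral geometry.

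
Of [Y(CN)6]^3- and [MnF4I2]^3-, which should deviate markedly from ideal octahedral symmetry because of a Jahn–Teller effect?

[Y(CN)6]^3-: Summing ligand charges against the −3 overall charge gives an oxidation state of +3 for yttrium. Group 3 minus oxidation state 3 gives a d⁰ configuration. The d⁰ configuration leaves the e_g set evenly filled (or empty) — no strong Jahn–Teller driving force.
[MnF4I2]^3-: Ligand charges: each fluoride is −1; each iodide is −1. With an overall charge of −3 the manganese centre must be in the +3 oxidation state. Manganese is a group-7 element; Mn(III) is therefore d⁴. Fluoride and iodide are weak-field ligands for a first-row metal, so the complex is high-spin. The t₂g³e_g¹ (high-spin) configuration has an unevenly filled e_g set; the Jahn–Teller theorem predicts a tetragonal distortion (typically axial elongation) to lift the degeneracy.

[MnF4I2]^3-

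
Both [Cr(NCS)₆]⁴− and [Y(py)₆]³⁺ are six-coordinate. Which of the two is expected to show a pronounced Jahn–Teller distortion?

[Cr(NCS)₆]⁴−

[Cr(NCS)₆]⁴−: Each isothiocyanate is −1; balancing the −4 overall charge requires Cr(II). Cr sits in group 6, so the d-electron count is 6 − 2 = 4. Isothiocyanate is a weak-field ligand for a first-row metal, so the complex is high-spin. The t₂g³e_g¹ (high-spin) configuration has an unevenly filled e_g set; the Jahn–Teller theorem predicts a tetragonal distortion (typically axial elongation) to lift the degeneracy.
[Y(py)₆]³⁺: Ligand charges: pyridine is neutral. With an overall charge of +3 the yttrium centre must be in the +3 oxidation state. Group 3 minus oxidation state 3 gives a d⁰ configuration. The d⁰ configuration leaves the e_g set evenly filled (or empty) — no strong Jahn–Teller driving force.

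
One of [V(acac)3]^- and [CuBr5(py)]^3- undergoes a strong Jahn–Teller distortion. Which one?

[CuBr5(py)]^3-

[V(acac)3]^-: Ligand charges: each acetylacetonate is −1. With an overall charge of −1 the vanadium centre must be in the +2 oxidation state. V sits in group 5, so the d-electron count is 5 − 2 = 3. The d³ configuration leaves the e_g set evenly filled (or empty) — no strong Jahn–Teller driving force.
[CuBr5(py)]^3-: Summing ligand charges against the −3 overall charge gives an oxidation state of +2 for copper. Group 11 minus oxidation state 2 gives a d⁹ configuration. The t₂g⁶e_g³ configuration has an unevenly filled e_g set; the Jahn–Teller theorem predicts a tetragonal distortion (typically axial elongation) to lift the degeneracy.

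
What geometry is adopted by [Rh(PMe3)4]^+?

square planar

Trimethylphosphine is neutral; balancing the +1 overall charge requires Rh(I).
Group 9 minus oxidation state 1 gives a d⁸ configuration.
Coordination number: 4.
A 4d d⁸ ion has a large crystal-field splitting; square planar leaves the high-energy d_{x²−y²} orbital empty and maximises CFSE.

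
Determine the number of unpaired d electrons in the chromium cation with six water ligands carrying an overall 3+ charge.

Ligand charges: water is neutral. With an overall charge of +3 the chromium centre must be in the +3 oxidation state.
Chromium is a group-6 element; Cr(III) is therefore d³.
In an octahedral field the d³ configuration is t₂g³e_g⁰ (only one arrangement possible), giving 3 unpaired electrons.

3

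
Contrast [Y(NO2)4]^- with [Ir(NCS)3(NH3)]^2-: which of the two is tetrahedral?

For [Y(NO2)4]^-: Summing ligand charges against the −1 overall charge gives an oxidation state of +3 for yttrium. Yttrium is a group-3 element; Y(III) is therefore d⁰. A d⁰ ion has no crystal-field stabilisation preference between square planar and tetrahedral, so four ligands adopt the sterically favoured tetrahedral geometry. → tetrahedral.
For [Ir(NCS)3(NH3)]^2-: Each isothiocyanate is −1; ammonia is neutral; balancing the −2 overall charge requires Ir(I). Ir sits in group 9, so the d-electron count is 9 − 1 = 8. A 5d d⁸ ion has a large crystal-field splitting; square planar leaves the high-energy d_{x²−y²} orbital empty and maximises CFSE. → square planar.

[Y(NO2)4]^-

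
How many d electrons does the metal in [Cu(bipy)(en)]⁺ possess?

d¹⁰

Summing ligand charges against the +1 overall charge gives an oxidation state of +1 for copper.
Copper is a group-11 element; Cu(I) is therefore d¹⁰.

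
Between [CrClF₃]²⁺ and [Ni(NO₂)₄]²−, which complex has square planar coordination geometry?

For [CrClF₃]²⁺: Summing ligand charges against the +2 overall charge gives an oxidation state of +6 for chromium. Chromium is a group-6 element; Cr(VI) is therefore d⁰. A d⁰ ion has no crystal-field stabilisation preference between square planar and tetrahedral, so four ligands adopt the sterically favoured tetrahedral geometry. → tetrahedral.
For [Ni(NO₂)₄]²−: Ligand charges: each nitro (N-bound nitrite) is −1. With an overall charge of −2 the nickel centre must be in the +2 oxidation state. Ni sits in group 10, so the d-electron count is 10 − 2 = 8. Nitro (N-bound nitrite) is a strong-field ligand (high in the spectrochemical series). A 3d d⁸ ion with strong-field ligands gains enough CFSE to favour square planar over tetrahedral. → square planar.

[Ni(NO₂)₄]²−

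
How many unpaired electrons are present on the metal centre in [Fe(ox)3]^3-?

Ligand charges: each oxalate is −2. With an overall charge of −3 the iron centre must be in the +3 oxidation state.
Fe sits in group 8, so the d-electron count is 8 − 3 = 5.
Counting donor atoms: 3×oxalate (bidentate) → 6 donors. Coordination number = 6.
The spin state decides the count: Oxalate is a weak-field ligand for a first-row metal, so the complex is high-spin.
An octahedral high-spin d⁵ ion is t₂g³e_g², giving 5 unpaired electrons.

5 unpaired electrons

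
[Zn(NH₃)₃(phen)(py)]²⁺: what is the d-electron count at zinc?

Ammonia is neutral; 1,10-phenanthroline is neutral; pyridine is neutral; balancing the +2 overall charge requires Zn(II).
Group 12 minus oxidation state 2 gives a d¹⁰ configuration.

d¹⁰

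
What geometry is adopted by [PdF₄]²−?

square planar

Each fluoride is −1; balancing the −2 overall charge requires Pd(II).
Pd sits in group 10, so the d-electron count is 10 − 2 = 8.
Coordination number: 4.
A 4d d⁸ ion has a large crystal-field splitting; square planar leaves the high-energy d_{x²−y²} orbital empty and maximises CFSE.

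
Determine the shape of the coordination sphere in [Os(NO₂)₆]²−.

Each nitro (N-bound nitrite) is −1; balancing the −2 overall charge requires Os(IV).
Group 8 minus oxidation state 4 gives a d⁴ configuration.
With 6 monodentate ligands the coordination number is 6.
Six donors around a single metal centre give an octahedral coordination sphere.

octahedral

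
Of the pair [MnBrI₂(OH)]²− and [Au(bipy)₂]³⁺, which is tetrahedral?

[MnBrI₂(OH)]²−

For [MnBrI₂(OH)]²−: Each bromide is −1; each iodide is −1; each hydroxide is −1; balancing the −2 overall charge requires Mn(II). Manganese is a group-7 element; Mn(II) is therefore d⁵. A high-spin d⁵ ion has zero CFSE in either geometry, so four ligands adopt the sterically favoured tetrahedral geometry. → tetrahedral.
For [Au(bipy)₂]³⁺: Ligand charges: 2,2′-bipyridine is neutral. With an overall charge of +3 the gold centre must be in the +3 oxidation state. Group 11 minus oxidation state 3 gives a d⁸ configuration. A 5d d⁸ ion has a large crystal-field splitting; square planar leaves the high-energy d_{x²−y²} orbital empty and maximises CFSE. → square planar.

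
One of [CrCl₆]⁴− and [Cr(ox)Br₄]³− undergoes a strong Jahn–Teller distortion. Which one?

[CrCl₆]⁴−: Summing ligand charges against the −4 overall charge gives an oxidation state of +2 for chromium. Chromium is a group-6 element; Cr(II) is therefore d⁴. Chloride is a weak-field ligand for a first-row metal, so the complex is high-spin. The t₂g³e_g¹ (high-spin) configuration has an unevenly filled e_g set; the Jahn–Teller theorem predicts a tetragonal distortion (typically axial elongation) to lift the degeneracy.
[Cr(ox)Br₄]³−: Ligand charges: each oxalate is −2; each bromide is −1. With an overall charge of −3 the chromium centre must be in the +3 oxidation state. Group 6 minus oxidation state 3 gives a d³ configuration. The d³ configuration leaves the e_g set evenly filled (or empty) — no strong Jahn–Teller driving force.

[CrCl₆]⁴−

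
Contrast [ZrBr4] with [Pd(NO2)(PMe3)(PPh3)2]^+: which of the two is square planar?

[Pd(NO2)(PMe3)(PPh3)2]^+

For [ZrBr4]: Ligand charges: each bromide is −1. With an overall charge of 0 the zirconium centre must be in the +4 oxidation state. Group 4 minus oxidation state 4 gives a d⁰ configuration. A d⁰ ion has no crystal-field stabilisation preference between square planar and tetrahedral, so four ligands adopt the sterically favoured tetrahedral geometry. → tetrahedral.
For [Pd(NO2)(PMe3)(PPh3)2]^+: Ligand charges: each nitro (N-bound nitrite) is −1; trimethylphosphine is neutral; triphenylphosphine is neutral. With an overall charge of +1 the palladium centre must be in the +2 oxidation state. Pd sits in group 10, so the d-electron count is 10 − 2 = 8. A 4d d⁸ ion has a large crystal-field splitting; square planar leaves the high-energy d_{x²−y²} orbital empty and maximises CFSE. → square planar.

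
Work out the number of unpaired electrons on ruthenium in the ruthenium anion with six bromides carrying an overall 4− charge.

Each bromide is −1; balancing the −4 overall charge requires Ru(II).
Ru sits in group 8, so the d-electron count is 8 − 2 = 6.
The spin state decides the count: a 4d ion has a large Δₒ and is invariably low-spin.
An octahedral low-spin d⁶ ion is t₂g⁶e_g⁰, giving 0 unpaired electrons.

0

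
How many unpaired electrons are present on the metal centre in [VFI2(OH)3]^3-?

Ligand charges: each fluoride is −1; each iodide is −1; each hydroxide is −1. With an overall charge of −3 the vanadium centre must be in the +3 oxidation state.
Group 5 minus oxidation state 3 gives a d² configuration.
In an octahedral field the d² configuration is t₂g²e_g⁰ (only one arrangement possible), giving 2 unpaired electrons.

2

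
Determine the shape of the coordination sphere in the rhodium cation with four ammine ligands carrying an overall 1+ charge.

square planar

Summing ligand charges against the +1 overall charge gives an oxidation state of +1 for rhodium.
Group 9 minus oxidation state 1 gives a d⁸ configuration.
Coordination number: 4.
A 4d d⁸ ion has a large crystal-field splitting; square planar leaves the high-energy d_{x²−y²} orbital empty and maximises CFSE.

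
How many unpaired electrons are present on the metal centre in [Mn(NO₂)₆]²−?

Ligand charges: each nitro (N-bound nitrite) is −1. With an overall charge of −2 the manganese centre must be in the +4 oxidation state.
Manganese is a group-7 element; Mn(IV) is therefore d³.
In an octahedral field the d³ configuration is t₂g³e_g⁰ (only one arrangement possible), giving 3 unpaired electrons.

3 unpaired electrons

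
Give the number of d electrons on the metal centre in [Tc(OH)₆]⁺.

d⁰

Ligand charges: each hydroxide is −1. With an overall charge of +1 the technetium centre must be in the +7 oxidation state.
Tc sits in group 7, so the d-electron count is 7 − 7 = 0.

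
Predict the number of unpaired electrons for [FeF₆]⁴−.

4

Summing ligand charges against the −4 overall charge gives an oxidation state of +2 for iron.
Fe sits in group 8, so the d-electron count is 8 − 2 = 6.
The spin state decides the count: Fluoride is a weak-field ligand for a first-row metal, so the complex is high-spin.
An octahedral high-spin d⁶ ion is t₂g⁴e_g², giving 4 unpaired electrons.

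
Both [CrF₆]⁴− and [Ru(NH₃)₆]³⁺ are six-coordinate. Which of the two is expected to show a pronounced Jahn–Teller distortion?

[CrF₆]⁴−

[CrF₆]⁴−: Ligand charges: each fluoride is −1. With an overall charge of −4 the chromium centre must be in the +2 oxidation state. Cr sits in group 6, so the d-electron count is 6 − 2 = 4. Fluoride is a weak-field ligand for a first-row metal, so the complex is high-spin. The t₂g³e_g¹ (high-spin) configuration has an unevenly filled e_g set; the Jahn–Teller theorem predicts a tetragonal distortion (typically axial elongation) to lift the degeneracy.
[Ru(NH₃)₆]³⁺: Ammonia is neutral; balancing the +3 overall charge requires Ru(III). Ru sits in group 8, so the d-electron count is 8 − 3 = 5. A 4d ion has a large Δₒ and is invariably low-spin. The d⁵ configuration leaves the e_g set evenly filled (or empty) — no strong Jahn–Teller driving force.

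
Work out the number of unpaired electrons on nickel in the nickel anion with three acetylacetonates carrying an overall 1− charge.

2 unpaired electrons

Ligand charges: each acetylacetonate is −1. With an overall charge of −1 the nickel centre must be in the +2 oxidation state.
Ni sits in group 10, so the d-electron count is 10 − 2 = 8.
Counting donor atoms: 3×acetylacetonate (bidentate) → 6 donors. Coordination number = 6.
In an octahedral field the d⁸ configuration is t₂g⁶e_g² (only one arrangement possible), giving 2 unpaired electrons.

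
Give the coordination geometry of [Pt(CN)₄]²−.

square planar

Ligand charges: each cyanide is −1. With an overall charge of −2 the platinum centre must be in the +2 oxidation state.
Platinum is a group-10 element; Pt(II) is therefore d⁸.
With 4 monodentate ligands the coordination number is 4.
A 5d d⁸ ion has a large crystal-field splitting; square planar leaves the high-energy d_{x²−y²} orbital empty and maximises CFSE.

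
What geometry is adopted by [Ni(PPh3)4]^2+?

square planar

Triphenylphosphine is neutral; balancing the +2 overall charge requires Ni(II).
Ni sits in group 10, so the d-electron count is 10 − 2 = 8.
With 4 monodentate ligands the coordination number is 4.
Triphenylphosphine is a strong-field ligand (high in the spectrochemical series).
A 3d d⁸ ion with strong-field ligands gains enough CFSE to favour square planar over tetrahedral.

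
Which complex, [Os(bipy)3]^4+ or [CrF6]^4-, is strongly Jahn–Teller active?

[CrF6]^4-

[Os(bipy)3]^4+: Ligand charges: 2,2′-bipyridine is neutral. With an overall charge of +4 the osmium centre must be in the +4 oxidation state. Group 8 minus oxidation state 4 gives a d⁴ configuration. A 5d ion has a large Δₒ and is invariably low-spin. The d⁴ configuration leaves the e_g set evenly filled (or empty) — no strong Jahn–Teller driving force.
[CrF6]^4-: Summing ligand charges against the −4 overall charge gives an oxidation state of +2 for chromium. Chromium is a group-6 element; Cr(II) is therefore d⁴. Fluoride is a weak-field ligand for a first-row metal, so the complex is high-spin. The t₂g³e_g¹ (high-spin) configuration has an unevenly filled e_g set; the Jahn–Teller theorem predicts a tetragonal distortion (typically axial elongation) to lift the degeneracy.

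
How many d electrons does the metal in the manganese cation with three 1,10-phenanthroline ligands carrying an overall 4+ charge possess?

Summing ligand charges against the +4 overall charge gives an oxidation state of +4 for manganese.
Group 7 minus oxidation state 4 gives a d³ configuration.

d³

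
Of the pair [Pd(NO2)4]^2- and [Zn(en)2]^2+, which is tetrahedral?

For [Pd(NO2)4]^2-: Ligand charges: each nitro (N-bound nitrite) is −1. With an overall charge of −2 the palladium centre must be in the +2 oxidation state. Palladium is a group-10 element; Pd(II) is therefore d⁸. A 4d d⁸ ion has a large crystal-field splitting; square planar leaves the high-energy d_{x²−y²} orbital empty and maximises CFSE. → square planar.
For [Zn(en)2]^2+: Ligand charges: ethylenediamine is neutral. With an overall charge of +2 the zinc centre must be in the +2 oxidation state. Zinc is a group-12 element; Zn(II) is therefore d¹⁰. A d¹⁰ ion has no crystal-field stabilisation preference between square planar and tetrahedral, so four ligands adopt the sterically favoured tetrahedral geometry. → tetrahedral.

[Zn(en)2]^2+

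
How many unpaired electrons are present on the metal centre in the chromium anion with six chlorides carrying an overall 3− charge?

Ligand charges: each chloride is −1. With an overall charge of −3 the chromium centre must be in the +3 oxidation state.
Group 6 minus oxidation state 3 gives a d³ configuration.
In an octahedral field the d³ configuration is t₂g³e_g⁰ (only one arrangement possible), giving 3 unpaired electrons.

3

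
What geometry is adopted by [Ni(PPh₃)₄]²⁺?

Triphenylphosphine is neutral; balancing the +2 overall charge requires Ni(II).
Group 10 minus oxidation state 2 gives a d⁸ configuration.
Coordination number: 4.
Triphenylphosphine is a strong-field ligand (high in the spectrochemical series).
A 3d d⁸ ion with strong-field ligands gains enough CFSE to favour square planar over tetrahedral.

square planar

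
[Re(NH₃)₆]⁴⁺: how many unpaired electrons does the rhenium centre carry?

3 unpaired electrons

Summing ligand charges against the +4 overall charge gives an oxidation state of +4 for rhenium.
Group 7 minus oxidation state 4 gives a d³ configuration.
In an octahedral field the d³ configuration is t₂g³e_g⁰ (only one arrangement possible), giving 3 unpaired electrons.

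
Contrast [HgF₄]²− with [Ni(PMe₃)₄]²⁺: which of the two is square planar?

[Ni(PMe₃)₄]²⁺

For [HgF₄]²−: Summing ligand charges against the −2 overall charge gives an oxidation state of +2 for mercury. Group 12 minus oxidation state 2 gives a d¹⁰ configuration. A d¹⁰ ion has no crystal-field stabilisation preference between square planar and tetrahedral, so four ligands adopt the sterically favoured tetrahedral geometry. → tetrahedral.
For [Ni(PMe₃)₄]²⁺: Ligand charges: trimethylphosphine is neutral. With an overall charge of +2 the nickel centre must be in the +2 oxidation state. Nickel is a group-10 element; Ni(II) is therefore d⁸. Trimethylphosphine is a strong-field ligand (high in the spectrochemical series). A 3d d⁸ ion with strong-field ligands gains enough CFSE to favour square planar over tetrahedral. → square planar.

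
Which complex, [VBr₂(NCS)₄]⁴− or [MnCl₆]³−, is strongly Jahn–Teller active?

[MnCl₆]³−

[VBr₂(NCS)₄]⁴−: Each bromide is −1; each isothiocyanate is −1; balancing the −4 overall charge requires V(II). Group 5 minus oxidation state 2 gives a d³ configuration. The d³ configuration leaves the e_g set evenly filled (or empty) — no strong Jahn–Teller driving force.
[MnCl₆]³−: Ligand charges: each chloride is −1. With an overall charge of −3 the manganese centre must be in the +3 oxidation state. Manganese is a group-7 element; Mn(III) is therefore d⁴. Chloride is a weak-field ligand for a first-row metal, so the complex is high-spin. The t₂g³e_g¹ (high-spin) configuration has an unevenly filled e_g set; the Jahn–Teller theorem predicts a tetragonal distortion (typically axial elongation) to lift the degeneracy.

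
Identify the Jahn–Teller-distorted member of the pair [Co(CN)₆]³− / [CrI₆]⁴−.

[CrI₆]⁴−

[Co(CN)₆]³−: Summing ligand charges against the −3 overall charge gives an oxidation state of +3 for cobalt. Cobalt is a group-9 element; Co(III) is therefore d⁶. Co(III) has an exceptionally large octahedral splitting and is low-spin with essentially every ligand except fluoride. The d⁶ configuration leaves the e_g set evenly filled (or empty) — no strong Jahn–Teller driving force.
[CrI₆]⁴−: Summing ligand charges against the −4 overall charge gives an oxidation state of +2 for chromium. Chromium is a group-6 element; Cr(II) is therefore d⁴. Iodide is a weak-field ligand for a first-row metal, so the complex is high-spin. The t₂g³e_g¹ (high-spin) configuration has an unevenly filled e_g set; the Jahn–Teller theorem predicts a tetragonal distortion (typically axial elongation) to lift the degeneracy.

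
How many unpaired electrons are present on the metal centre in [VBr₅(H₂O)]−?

Summing ligand charges against the −1 overall charge gives an oxidation state of +4 for vanadium.
Vanadium is a group-5 element; V(IV) is therefore d¹.
In an octahedral field the d¹ configuration is t₂g¹e_g⁰ (only one arrangement possible), giving 1 unpaired electron.

1 unpaired electron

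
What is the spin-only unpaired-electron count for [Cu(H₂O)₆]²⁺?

1

Ligand charges: water is neutral. With an overall charge of +2 the copper centre must be in the +2 oxidation state.
Group 11 minus oxidation state 2 gives a d⁹ configuration.
In an octahedral field the d⁹ configuration is t₂g⁶e_g³ (only one arrangement possible), giving 1 unpaired electron.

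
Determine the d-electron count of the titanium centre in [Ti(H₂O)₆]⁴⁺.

d0

Summing ligand charges against the +4 overall charge gives an oxidation state of +4 for titanium.
Group 4 minus oxidation state 4 gives a d⁰ configuration.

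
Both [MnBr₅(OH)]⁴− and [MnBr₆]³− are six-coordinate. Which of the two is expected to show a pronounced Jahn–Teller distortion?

[MnBr₆]³−

[MnBr₅(OH)]⁴−: Ligand charges: each bromide is −1; each hydroxide is −1. With an overall charge of −4 the manganese centre must be in the +2 oxidation state. Manganese is a group-7 element; Mn(II) is therefore d⁵. Bromide and hydroxide are weak-field ligands for a first-row metal, so the complex is high-spin. The d⁵ configuration leaves the e_g set evenly filled (or empty) — no strong Jahn–Teller driving force.
[MnBr₆]³−: Ligand charges: each bromide is −1. With an overall charge of −3 the manganese centre must be in the +3 oxidation state. Mn sits in group 7, so the d-electron count is 7 − 3 = 4. Bromide is a weak-field ligand for a first-row metal, so the complex is high-spin. The t₂g³e_g¹ (high-spin) configuration has an unevenly filled e_g set; the Jahn–Teller theorem predicts a tetragonal distortion (typically axial elongation) to lift the degeneracy.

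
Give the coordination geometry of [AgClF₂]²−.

Summing ligand charges against the −2 overall charge gives an oxidation state of +1 for silver.
Silver is a group-11 element; Ag(I) is therefore d¹⁰.
Coordination number: 3.
Three ligands around a d¹⁰ centre minimise repulsion in a trigonal-planar arrangement.

trigonal planar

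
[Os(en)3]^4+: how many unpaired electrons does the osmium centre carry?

Ethylenediamine is neutral; balancing the +4 overall charge requires Os(IV).
Os sits in group 8, so the d-electron count is 8 − 4 = 4.
Counting donor atoms: 3×ethylenediamine (bidentate) → 6 donors. Coordination number = 6.
The spin state decides the count: a 5d ion has a large Δₒ and is invariably low-spin.
An octahedral low-spin d⁴ ion is t₂g⁴e_g⁰, giving 2 unpaired electrons.

2 unpaired electrons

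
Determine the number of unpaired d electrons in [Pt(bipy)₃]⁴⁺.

Summing ligand charges against the +4 overall charge gives an oxidation state of +4 for platinum.
Group 10 minus oxidation state 4 gives a d⁶ configuration.
Counting donor atoms: 3×2,2′-bipyridine (bidentate) → 6 donors. Coordination number = 6.
The spin state decides the count: a 5d ion has a large Δₒ and is invariably low-spin.
An octahedral low-spin d⁶ ion is t₂g⁶e_g⁰, giving 0 unpaired electrons.

0 unpaired electrons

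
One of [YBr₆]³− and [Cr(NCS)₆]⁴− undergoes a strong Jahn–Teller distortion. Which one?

[YBr₆]³−: Summing ligand charges against the −3 overall charge gives an oxidation state of +3 for yttrium. Y sits in group 3, so the d-electron count is 3 − 3 = 0. The d⁰ configuration leaves the e_g set evenly filled (or empty) — no strong Jahn–Teller driving force.
[Cr(NCS)₆]⁴−: Summing ligand charges against the −4 overall charge gives an oxidation state of +2 for chromium. Cr sits in group 6, so the d-electron count is 6 − 2 = 4. Isothiocyanate is a weak-field ligand for a first-row metal, so the complex is high-spin. The t₂g³e_g¹ (high-spin) configuration has an unevenly filled e_g set; the Jahn–Teller theorem predicts a tetragonal distortion (typically axial elongation) to lift the degeneracy.

[Cr(NCS)₆]⁴−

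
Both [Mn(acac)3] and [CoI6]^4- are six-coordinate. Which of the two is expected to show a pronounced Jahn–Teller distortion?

[Mn(acac)3]: Each acetylacetonate is −1; balancing the 0 overall charge requires Mn(III). Group 7 minus oxidation state 3 gives a d⁴ configuration. Acetylacetonate is a weak-field ligand for a first-row metal, so the complex is high-spin. The t₂g³e_g¹ (high-spin) configuration has an unevenly filled e_g set; the Jahn–Teller theorem predicts a tetragonal distortion (typically axial elongation) to lift the degeneracy.
[CoI6]^4-: Ligand charges: each iodide is −1. With an overall charge of −4 the cobalt centre must be in the +2 oxidation state. Group 9 minus oxidation state 2 gives a d⁷ configuration. Iodide is a weak-field ligand for a first-row metal, so the complex is high-spin. The d⁷ configuration leaves the e_g set evenly filled (or empty) — no strong Jahn–Teller driving force.

[Mn(acac)3]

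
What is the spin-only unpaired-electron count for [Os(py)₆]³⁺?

1

Summing ligand charges against the +3 overall charge gives an oxidation state of +3 for osmium.
Osmium is a group-8 element; Os(III) is therefore d⁵.
The spin state decides the count: a 5d ion has a large Δₒ and is invariably low-spin.
An octahedral low-spin d⁵ ion is t₂g⁵e_g⁰, giving 1 unpaired electron.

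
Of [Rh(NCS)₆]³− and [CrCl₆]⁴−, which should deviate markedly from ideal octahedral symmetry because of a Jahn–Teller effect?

[CrCl₆]⁴−

[Rh(NCS)₆]³−: Summing ligand charges against the −3 overall charge gives an oxidation state of +3 for rhodium. Rhodium is a group-9 element; Rh(III) is therefore d⁶. A 4d ion has a large Δₒ and is invariably low-spin. The d⁶ configuration leaves the e_g set evenly filled (or empty) — no strong Jahn–Teller driving force.
[CrCl₆]⁴−: Ligand charges: each chloride is −1. With an overall charge of −4 the chromium centre must be in the +2 oxidation state. Chromium is a group-6 element; Cr(II) is therefore d⁴. Chloride is a weak-field ligand for a first-row metal, so the complex is high-spin. The t₂g³e_g¹ (high-spin) configuration has an unevenly filled e_g set; the Jahn–Teller theorem predicts a tetragonal distortion (typically axial elongation) to lift the degeneracy.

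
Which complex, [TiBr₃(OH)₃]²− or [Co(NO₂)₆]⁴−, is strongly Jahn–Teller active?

[TiBr₃(OH)₃]²−: Ligand charges: each bromide is −1; each hydroxide is −1. With an overall charge of −2 the titanium centre must be in the +4 oxidation state. Group 4 minus oxidation state 4 gives a d⁰ configuration. The d⁰ configuration leaves the e_g set evenly filled (or empty) — no strong Jahn–Teller driving force.
[Co(NO₂)₆]⁴−: Summing ligand charges against the −4 overall charge gives an oxidation state of +2 for cobalt. Group 9 minus oxidation state 2 gives a d⁷ configuration. Nitro (N-bound nitrite) is a strong-field ligand (high in the spectrochemical series) for a first-row metal, so the complex is low-spin. The t₂g⁶e_g¹ (low-spin) configuration has an unevenly filled e_g set; the Jahn–Teller theorem predicts a tetragonal distortion (typically axial elongation) to lift the degeneracy.

[Co(NO₂)₆]⁴−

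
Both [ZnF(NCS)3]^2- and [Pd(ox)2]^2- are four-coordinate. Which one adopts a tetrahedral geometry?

For [ZnF(NCS)3]^2-: Each fluoride is −1; each isothiocyanate is −1; balancing the −2 overall charge requires Zn(II). Zn sits in group 12, so the d-electron count is 12 − 2 = 10. A d¹⁰ ion has no crystal-field stabilisation preference between square planar and tetrahedral, so four ligands adopt the sterically favoured tetrahedral geometry. → tetrahedral.
For [Pd(ox)2]^2-: Each oxalate is −2; balancing the −2 overall charge requires Pd(II). Group 10 minus oxidation state 2 gives a d⁸ configuration. A 4d d⁸ ion has a large crystal-field splitting; square planar leaves the high-energy d_{x²−y²} orbital empty and maximises CFSE. → square planar.

[ZnF(NCS)3]^2-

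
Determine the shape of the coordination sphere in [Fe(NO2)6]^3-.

octahedral

Ligand charges: each nitro (N-bound nitrite) is −1. With an overall charge of −3 the iron centre must be in the +3 oxidation state.
Group 8 minus oxidation state 3 gives a d⁵ configuration.
With 6 monodentate ligands the coordination number is 6.
Six donors around a single metal centre give an octahedral coordination sphere.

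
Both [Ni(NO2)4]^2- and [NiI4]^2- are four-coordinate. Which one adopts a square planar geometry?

[Ni(NO2)4]^2-

For [Ni(NO2)4]^2-: Each nitro (N-bound nitrite) is −1; balancing the −2 overall charge requires Ni(II). Nickel is a group-10 element; Ni(II) is therefore d⁸. Nitro (N-bound nitrite) is a strong-field ligand (high in the spectrochemical series). A 3d d⁸ ion with strong-field ligands gains enough CFSE to favour square planar over tetrahedral. → square planar.
For [NiI4]^2-: Summing ligand charges against the −2 overall charge gives an oxidation state of +2 for nickel. Group 10 minus oxidation state 2 gives a d⁸ configuration. Iodide is a weak-field ligand. With weak-field ligands the CFSE gain from square planar is small, so a 3d d⁸ ion takes the sterically preferred tetrahedral geometry. → tetrahedral.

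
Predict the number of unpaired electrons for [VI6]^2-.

1

Summing ligand charges against the −2 overall charge gives an oxidation state of +4 for vanadium.
Vanadium is a group-5 element; V(IV) is therefore d¹.
In an octahedral field the d¹ configuration is t₂g¹e_g⁰ (only one arrangement possible), giving 1 unpaired electron.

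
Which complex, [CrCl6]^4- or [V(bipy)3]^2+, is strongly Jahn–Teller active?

[CrCl6]^4-: Summing ligand charges against the −4 overall charge gives an oxidation state of +2 for chromium. Cr sits in group 6, so the d-electron count is 6 − 2 = 4. Chloride is a weak-field ligand for a first-row metal, so the complex is high-spin. The t₂g³e_g¹ (high-spin) configuration has an unevenly filled e_g set; the Jahn–Teller theorem predicts a tetragonal distortion (typically axial elongation) to lift the degeneracy.
[V(bipy)3]^2+: Summing ligand charges against the +2 overall charge gives an oxidation state of +2 for vanadium. Group 5 minus oxidation state 2 gives a d³ configuration. The d³ configuration leaves the e_g set evenly filled (or empty) — no strong Jahn–Teller driving force.

[CrCl6]^4-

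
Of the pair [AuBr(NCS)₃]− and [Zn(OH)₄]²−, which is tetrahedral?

For [AuBr(NCS)₃]−: Ligand charges: each bromide is −1; each isothiocyanate is −1. With an overall charge of −1 the gold centre must be in the +3 oxidation state. Gold is a group-11 element; Au(III) is therefore d⁸. A 5d d⁸ ion has a large crystal-field splitting; square planar leaves the high-energy d_{x²−y²} orbital empty and maximises CFSE. → square planar.
For [Zn(OH)₄]²−: Each hydroxide is −1; balancing the −2 overall charge requires Zn(II). Group 12 minus oxidation state 2 gives a d¹⁰ configuration. A d¹⁰ ion has no crystal-field stabilisation preference between square planar and tetrahedral, so four ligands adopt the sterically favoured tetrahedral geometry. → tetrahedral.

[Zn(OH)₄]²−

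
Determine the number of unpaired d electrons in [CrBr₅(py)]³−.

Ligand charges: each bromide is −1; pyridine is neutral. With an overall charge of −3 the chromium centre must be in the +2 oxidation state.
Chromium is a group-6 element; Cr(II) is therefore d⁴.
The spin state decides the count: Bromide is a weak-field ligand for a first-row metal, so the complex is high-spin.
An octahedral high-spin d⁴ ion is t₂g³e_g¹, giving 4 unpaired electrons.

4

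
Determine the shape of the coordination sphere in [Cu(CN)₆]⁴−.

octahedral

Ligand charges: each cyanide is −1. With an overall charge of −4 the copper centre must be in the +2 oxidation state.
Cu sits in group 11, so the d-electron count is 11 − 2 = 9.
With 6 monodentate ligands the coordination number is 6.
Six donors around a single metal centre give an octahedral coordination sphere.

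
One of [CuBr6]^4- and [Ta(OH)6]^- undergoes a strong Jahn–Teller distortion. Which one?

[CuBr6]^4-: Summing ligand charges against the −4 overall charge gives an oxidation state of +2 for copper. Cu sits in group 11, so the d-electron count is 11 − 2 = 9. The t₂g⁶e_g³ configuration has an unevenly filled e_g set; the Jahn–Teller theorem predicts a tetragonal distortion (typically axial elongation) to lift the degeneracy.
[Ta(OH)6]^-: Summing ligand charges against the −1 overall charge gives an oxidation state of +5 for tantalum. Tantalum is a group-5 element; Ta(V) is therefore d⁰. The d⁰ configuration leaves the e_g set evenly filled (or empty) — no strong Jahn–Teller driving force.

[CuBr6]^4-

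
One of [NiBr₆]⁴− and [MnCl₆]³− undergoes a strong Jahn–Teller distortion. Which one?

[MnCl₆]³−

[NiBr₆]⁴−: Summing ligand charges against the −4 overall charge gives an oxidation state of +2 for nickel. Nickel is a group-10 element; Ni(II) is therefore d⁸. The d⁸ configuration leaves the e_g set evenly filled (or empty) — no strong Jahn–Teller driving force.
[MnCl₆]³−: Ligand charges: each chloride is −1. With an overall charge of −3 the manganese centre must be in the +3 oxidation state. Manganese is a group-7 element; Mn(III) is therefore d⁴. Chloride is a weak-field ligand for a first-row metal, so the complex is high-spin. The t₂g³e_g¹ (high-spin) configuration has an unevenly filled e_g set; the Jahn–Teller theorem predicts a tetragonal distortion (typically axial elongation) to lift the degeneracy.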